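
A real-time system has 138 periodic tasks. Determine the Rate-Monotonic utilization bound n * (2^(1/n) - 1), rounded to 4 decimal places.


Compute 2^(1/138) = 1.0050354411
Subtract 1: 1.0050354411 - 1 = 0.0050354411
Multiply by n: 138 * 0.0050354411 = 0.6948908718
Round to 4 dp: 0.6949

0.6949


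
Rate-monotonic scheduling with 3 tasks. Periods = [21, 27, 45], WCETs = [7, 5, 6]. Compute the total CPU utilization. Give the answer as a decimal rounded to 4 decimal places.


Compute individual utilizations (exact fractions):
  Task 1: C/T = 7/21 = 1/3 (approx. 0.3333)
  Task 2: C/T = 5/27 (approx. 0.1852)
  Task 3: C/T = 6/45 = 2/15 (approx. 0.1333)
Total utilization U = 1/3 + 5/27 + 2/15 = 88/135
Rounded to 4 decimal places: U = 0.6519
RM (Liu & Layland) bound for 3 tasks = 0.779763; compare with U = 88/135 (approx. 0.651852)
U <= bound, so schedulable by RM sufficient condition.

0.6519


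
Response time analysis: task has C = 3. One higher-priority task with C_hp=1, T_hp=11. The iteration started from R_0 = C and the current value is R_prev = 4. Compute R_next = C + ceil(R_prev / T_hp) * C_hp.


R_next = C + ceil(R_prev / T_hp) * C_hp
ceil(4 / 11) = ceil(0.3636) = 1
Interference = 1 * 1 = 1
R_next = 3 + 1 = 4
R_next = R_prev, so the iteration has converged (response time = 4).

4


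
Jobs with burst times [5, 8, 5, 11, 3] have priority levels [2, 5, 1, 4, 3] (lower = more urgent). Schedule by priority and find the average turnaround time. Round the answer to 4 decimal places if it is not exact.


Sort by priority (ascending = highest first):
Order: [(1, 5), (2, 5), (3, 3), (4, 11), (5, 8)]
Completion times:
  Priority 1, burst=5, C=5
  Priority 2, burst=5, C=10
  Priority 3, burst=3, C=13
  Priority 4, burst=11, C=24
  Priority 5, burst=8, C=32
Average turnaround = 84/5 = 16.8

16.8


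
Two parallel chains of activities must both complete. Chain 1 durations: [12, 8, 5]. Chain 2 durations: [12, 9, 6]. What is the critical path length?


Path A total = 12 + 8 + 5 = 25
Path B total = 12 + 9 + 6 = 27
Critical path = longest path = max(25, 27) = 27

27


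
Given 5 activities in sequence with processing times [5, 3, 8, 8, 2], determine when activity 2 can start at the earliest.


Activity 2 starts after activities 1 through 1 complete.
Predecessor durations: [5]
ES = 5 = 5

5


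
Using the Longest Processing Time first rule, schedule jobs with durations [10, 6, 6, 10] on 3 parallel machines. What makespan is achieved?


Sort jobs in decreasing order (LPT): [10, 10, 6, 6]
Assign each job to the least loaded machine:
  Machine 1: jobs [10], load = 10
  Machine 2: jobs [10], load = 10
  Machine 3: jobs [6, 6], load = 12
Makespan = max load = 12

12


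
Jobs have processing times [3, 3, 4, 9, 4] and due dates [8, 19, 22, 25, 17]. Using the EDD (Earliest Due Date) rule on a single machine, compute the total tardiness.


Sort by due date (EDD order): [(3, 8), (4, 17), (3, 19), (4, 22), (9, 25)]
Compute completion times and tardiness:
  Job 1: p=3, d=8, C=3, tardiness=max(0,3-8)=0
  Job 2: p=4, d=17, C=7, tardiness=max(0,7-17)=0
  Job 3: p=3, d=19, C=10, tardiness=max(0,10-19)=0
  Job 4: p=4, d=22, C=14, tardiness=max(0,14-22)=0
  Job 5: p=9, d=25, C=23, tardiness=max(0,23-25)=0
Total tardiness = 0

0


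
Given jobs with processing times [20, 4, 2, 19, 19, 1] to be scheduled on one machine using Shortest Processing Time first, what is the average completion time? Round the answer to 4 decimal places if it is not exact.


Sort jobs by processing time (SPT order): [1, 2, 4, 19, 19, 20]
Compute completion times sequentially:
  Job 1: processing = 1, completes at 1
  Job 2: processing = 2, completes at 3
  Job 3: processing = 4, completes at 7
  Job 4: processing = 19, completes at 26
  Job 5: processing = 19, completes at 45
  Job 6: processing = 20, completes at 65
Sum of completion times = 147
Average completion time = 147/6 = 24.5

24.5


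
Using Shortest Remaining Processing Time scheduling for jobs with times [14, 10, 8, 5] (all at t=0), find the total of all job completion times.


Since all jobs arrive at t=0, SRPT equals SPT ordering.
SPT order: [5, 8, 10, 14]
Completion times:
  Job 1: p=5, C=5
  Job 2: p=8, C=13
  Job 3: p=10, C=23
  Job 4: p=14, C=37
Total completion time = 5 + 13 + 23 + 37 = 78

78


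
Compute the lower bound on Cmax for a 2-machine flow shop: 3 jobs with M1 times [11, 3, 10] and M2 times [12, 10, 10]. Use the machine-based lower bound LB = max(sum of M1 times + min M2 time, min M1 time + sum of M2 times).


LB1 = sum(M1 times) + min(M2 times) = 24 + 10 = 34
LB2 = min(M1 times) + sum(M2 times) = 3 + 32 = 35
Lower bound = max(LB1, LB2) = max(34, 35) = 35

35


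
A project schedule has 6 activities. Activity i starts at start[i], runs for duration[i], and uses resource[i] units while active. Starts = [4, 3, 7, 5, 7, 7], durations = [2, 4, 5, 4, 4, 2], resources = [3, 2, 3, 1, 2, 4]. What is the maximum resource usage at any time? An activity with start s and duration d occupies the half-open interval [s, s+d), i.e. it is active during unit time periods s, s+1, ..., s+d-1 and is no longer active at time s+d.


Each activity i is active on [start_i, start_i + duration_i).
Compute total resource usage per time slot:
  t=0: active resources = [], total = 0
  t=1: active resources = [], total = 0
  t=2: active resources = [], total = 0
  t=3: active resources = [2], total = 2
  t=4: active resources = [3, 2], total = 5
  t=5: active resources = [3, 2, 1], total = 6
  t=6: active resources = [2, 1], total = 3
  t=7: active resources = [3, 1, 2, 4], total = 10
  t=8: active resources = [3, 1, 2, 4], total = 10
  t=9: active resources = [3, 2], total = 5
  t=10: active resources = [3, 2], total = 5
  t=11: active resources = [3], total = 3
Peak resource demand = 10

10


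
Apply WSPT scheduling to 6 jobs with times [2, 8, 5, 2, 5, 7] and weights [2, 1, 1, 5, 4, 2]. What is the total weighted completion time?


Compute p/w ratios and sort ascending (WSPT): [(2, 5), (2, 2), (5, 4), (7, 2), (5, 1), (8, 1)]
Compute weighted completion times:
  Job (p=2,w=5): C=2, w*C=5*2=10
  Job (p=2,w=2): C=4, w*C=2*4=8
  Job (p=5,w=4): C=9, w*C=4*9=36
  Job (p=7,w=2): C=16, w*C=2*16=32
  Job (p=5,w=1): C=21, w*C=1*21=21
  Job (p=8,w=1): C=29, w*C=1*29=29
Total weighted completion time = 136

136


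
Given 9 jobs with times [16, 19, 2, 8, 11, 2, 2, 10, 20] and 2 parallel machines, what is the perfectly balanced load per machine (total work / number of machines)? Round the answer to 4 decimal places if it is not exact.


Total processing time = 16 + 19 + 2 + 8 + 11 + 2 + 2 + 10 + 20 = 90
Number of machines = 2
Ideal balanced load = 90 / 2 = 45.0

45.0


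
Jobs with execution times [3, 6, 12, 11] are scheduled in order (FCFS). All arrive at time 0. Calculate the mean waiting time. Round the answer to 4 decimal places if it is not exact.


FCFS order (as given): [3, 6, 12, 11]
Waiting times:
  Job 1: wait = 0
  Job 2: wait = 3
  Job 3: wait = 9
  Job 4: wait = 21
Sum of waiting times = 33
Average waiting time = 33/4 = 8.25

8.25


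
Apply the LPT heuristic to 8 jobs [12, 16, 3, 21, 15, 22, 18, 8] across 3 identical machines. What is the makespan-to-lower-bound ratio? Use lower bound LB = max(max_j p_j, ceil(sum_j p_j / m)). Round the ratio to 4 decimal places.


LPT order: [22, 21, 18, 16, 15, 12, 8, 3]
Machine loads after assignment: [42, 36, 37]
LPT makespan = 42
Lower bound = max(max_job, ceil(total/3)) = max(22, 39) = 39
Ratio = 42 / 39 = 1.0769

1.0769


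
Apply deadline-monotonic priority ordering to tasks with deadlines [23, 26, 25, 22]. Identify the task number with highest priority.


Sort tasks by relative deadline (ascending):
  Task 4: deadline = 22
  Task 1: deadline = 23
  Task 3: deadline = 25
  Task 2: deadline = 26
Priority order (highest first): [4, 1, 3, 2]
Highest priority task = 4

4


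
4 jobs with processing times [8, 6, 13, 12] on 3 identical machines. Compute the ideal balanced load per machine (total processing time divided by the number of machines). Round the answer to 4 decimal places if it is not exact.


Total processing time = 8 + 6 + 13 + 12 = 39
Number of machines = 3
Ideal balanced load = 39 / 3 = 13.0

13.0


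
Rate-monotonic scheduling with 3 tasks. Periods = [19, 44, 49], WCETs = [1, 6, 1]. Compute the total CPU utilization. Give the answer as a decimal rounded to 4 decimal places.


Compute individual utilizations (exact fractions):
  Task 1: C/T = 1/19 (approx. 0.0526)
  Task 2: C/T = 6/44 = 3/22 (approx. 0.1364)
  Task 3: C/T = 1/49 (approx. 0.0204)
Total utilization U = 1/19 + 3/22 + 1/49 = 4289/20482
Rounded to 4 decimal places: U = 0.2094
RM (Liu & Layland) bound for 3 tasks = 0.779763; compare with U = 4289/20482 (approx. 0.209403)
U <= bound, so schedulable by RM sufficient condition.

0.2094


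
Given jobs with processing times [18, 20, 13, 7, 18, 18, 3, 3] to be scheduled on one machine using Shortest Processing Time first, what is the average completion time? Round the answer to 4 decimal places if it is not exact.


Sort jobs by processing time (SPT order): [3, 3, 7, 13, 18, 18, 18, 20]
Compute completion times sequentially:
  Job 1: processing = 3, completes at 3
  Job 2: processing = 3, completes at 6
  Job 3: processing = 7, completes at 13
  Job 4: processing = 13, completes at 26
  Job 5: processing = 18, completes at 44
  Job 6: processing = 18, completes at 62
  Job 7: processing = 18, completes at 80
  Job 8: processing = 20, completes at 100
Sum of completion times = 334
Average completion time = 334/8 = 41.75

41.75


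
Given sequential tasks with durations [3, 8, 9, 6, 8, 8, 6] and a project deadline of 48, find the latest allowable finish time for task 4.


LF(activity 4) = deadline - sum of successor durations
Successors: activities 5 through 7 with durations [8, 8, 6]
Sum of successor durations = 22
LF = 48 - 22 = 26

26


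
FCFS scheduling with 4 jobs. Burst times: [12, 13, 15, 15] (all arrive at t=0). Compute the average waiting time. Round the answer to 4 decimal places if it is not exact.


FCFS order (as given): [12, 13, 15, 15]
Waiting times:
  Job 1: wait = 0
  Job 2: wait = 12
  Job 3: wait = 25
  Job 4: wait = 40
Sum of waiting times = 77
Average waiting time = 77/4 = 19.25

19.25


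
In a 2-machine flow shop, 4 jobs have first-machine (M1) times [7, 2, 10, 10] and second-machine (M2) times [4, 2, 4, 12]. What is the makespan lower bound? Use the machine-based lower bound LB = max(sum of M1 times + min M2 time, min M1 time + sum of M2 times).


LB1 = sum(M1 times) + min(M2 times) = 29 + 2 = 31
LB2 = min(M1 times) + sum(M2 times) = 2 + 22 = 24
Lower bound = max(LB1, LB2) = max(31, 24) = 31

31


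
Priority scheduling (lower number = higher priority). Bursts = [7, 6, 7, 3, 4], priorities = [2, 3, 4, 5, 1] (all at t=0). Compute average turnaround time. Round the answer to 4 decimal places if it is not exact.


Sort by priority (ascending = highest first):
Order: [(1, 4), (2, 7), (3, 6), (4, 7), (5, 3)]
Completion times:
  Priority 1, burst=4, C=4
  Priority 2, burst=7, C=11
  Priority 3, burst=6, C=17
  Priority 4, burst=7, C=24
  Priority 5, burst=3, C=27
Average turnaround = 83/5 = 16.6

16.6


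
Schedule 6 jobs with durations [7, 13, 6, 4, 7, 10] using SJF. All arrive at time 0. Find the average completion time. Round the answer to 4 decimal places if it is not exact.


SJF order (ascending): [4, 6, 7, 7, 10, 13]
Completion times:
  Job 1: burst=4, C=4
  Job 2: burst=6, C=10
  Job 3: burst=7, C=17
  Job 4: burst=7, C=24
  Job 5: burst=10, C=34
  Job 6: burst=13, C=47
Average completion = 136/6 = 22.6667

22.6667


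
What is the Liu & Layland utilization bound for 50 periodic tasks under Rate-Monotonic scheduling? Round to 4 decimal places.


Compute 2^(1/50) = 1.0139594798
Subtract 1: 1.0139594798 - 1 = 0.0139594798
Multiply by n: 50 * 0.0139594798 = 0.6979739900
Round to 4 dp: 0.6980

0.6980


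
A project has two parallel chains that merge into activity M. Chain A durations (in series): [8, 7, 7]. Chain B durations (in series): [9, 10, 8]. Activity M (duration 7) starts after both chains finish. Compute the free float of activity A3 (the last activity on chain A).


ES(A3) = sum of predecessors on chain A = 15
EF(A3) = ES + duration = 15 + 7 = 22
Successor of A3 is M. ES(M) = max(sum(A), sum(B)) = max(22, 27) = 27
Free float = ES(successor) - EF(current) = 27 - 22 = 5

5


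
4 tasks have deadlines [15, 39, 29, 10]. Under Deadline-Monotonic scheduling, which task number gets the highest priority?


Sort tasks by relative deadline (ascending):
  Task 4: deadline = 10
  Task 1: deadline = 15
  Task 3: deadline = 29
  Task 2: deadline = 39
Priority order (highest first): [4, 1, 3, 2]
Highest priority task = 4

4


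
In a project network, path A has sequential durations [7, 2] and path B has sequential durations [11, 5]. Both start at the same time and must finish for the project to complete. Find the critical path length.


Path A total = 7 + 2 = 9
Path B total = 11 + 5 = 16
Critical path = longest path = max(9, 16) = 16

16


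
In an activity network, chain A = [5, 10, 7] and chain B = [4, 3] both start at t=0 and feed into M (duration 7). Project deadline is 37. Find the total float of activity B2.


Forward pass: ES(B2) = sum of predecessors on chain B = 4
EF = ES + duration = 4 + 3 = 7
Backward pass: LF(M) = deadline = 37; LS(M) = 37 - 7 = 30
LF(B2) = LS(M) - sum(successors on chain B) = 30 - 0 = 30
LS = LF - duration = 30 - 3 = 27
Total float = LS - ES = 27 - 4 = 23

23


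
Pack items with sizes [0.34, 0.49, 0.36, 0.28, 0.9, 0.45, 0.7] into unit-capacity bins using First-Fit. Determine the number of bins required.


Place items sequentially using First-Fit:
  Item 0.34 -> new Bin 1
  Item 0.49 -> Bin 1 (now 0.83)
  Item 0.36 -> new Bin 2
  Item 0.28 -> Bin 2 (now 0.64)
  Item 0.9 -> new Bin 3
  Item 0.45 -> new Bin 4
  Item 0.7 -> new Bin 5
Total bins used = 5

5


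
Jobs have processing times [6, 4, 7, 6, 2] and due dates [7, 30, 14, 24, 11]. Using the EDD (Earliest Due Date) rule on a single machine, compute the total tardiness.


Sort by due date (EDD order): [(6, 7), (2, 11), (7, 14), (6, 24), (4, 30)]
Compute completion times and tardiness:
  Job 1: p=6, d=7, C=6, tardiness=max(0,6-7)=0
  Job 2: p=2, d=11, C=8, tardiness=max(0,8-11)=0
  Job 3: p=7, d=14, C=15, tardiness=max(0,15-14)=1
  Job 4: p=6, d=24, C=21, tardiness=max(0,21-24)=0
  Job 5: p=4, d=30, C=25, tardiness=max(0,25-30)=0
Total tardiness = 1

1


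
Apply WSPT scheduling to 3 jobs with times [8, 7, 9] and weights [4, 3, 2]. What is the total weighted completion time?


Compute p/w ratios and sort ascending (WSPT): [(8, 4), (7, 3), (9, 2)]
Compute weighted completion times:
  Job (p=8,w=4): C=8, w*C=4*8=32
  Job (p=7,w=3): C=15, w*C=3*15=45
  Job (p=9,w=2): C=24, w*C=2*24=48
Total weighted completion time = 125

125


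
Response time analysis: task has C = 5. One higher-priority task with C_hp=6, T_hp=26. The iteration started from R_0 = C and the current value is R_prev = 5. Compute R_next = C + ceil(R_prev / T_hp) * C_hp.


R_next = C + ceil(R_prev / T_hp) * C_hp
ceil(5 / 26) = ceil(0.1923) = 1
Interference = 1 * 6 = 6
R_next = 5 + 6 = 11

11


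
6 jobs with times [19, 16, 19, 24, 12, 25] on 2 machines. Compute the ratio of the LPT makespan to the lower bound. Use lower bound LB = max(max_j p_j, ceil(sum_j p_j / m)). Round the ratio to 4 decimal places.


LPT order: [25, 24, 19, 19, 16, 12]
Machine loads after assignment: [56, 59]
LPT makespan = 59
Lower bound = max(max_job, ceil(total/2)) = max(25, 58) = 58
Ratio = 59 / 58 = 1.0172

1.0172


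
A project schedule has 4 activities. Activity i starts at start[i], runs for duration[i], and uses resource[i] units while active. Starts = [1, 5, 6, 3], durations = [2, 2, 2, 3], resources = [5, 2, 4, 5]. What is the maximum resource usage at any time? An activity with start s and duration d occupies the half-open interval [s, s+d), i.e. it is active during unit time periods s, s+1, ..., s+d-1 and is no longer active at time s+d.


Each activity i is active on [start_i, start_i + duration_i).
Compute total resource usage per time slot:
  t=0: active resources = [], total = 0
  t=1: active resources = [5], total = 5
  t=2: active resources = [5], total = 5
  t=3: active resources = [5], total = 5
  t=4: active resources = [5], total = 5
  t=5: active resources = [2, 5], total = 7
  t=6: active resources = [2, 4], total = 6
  t=7: active resources = [4], total = 4
Peak resource demand = 7

7


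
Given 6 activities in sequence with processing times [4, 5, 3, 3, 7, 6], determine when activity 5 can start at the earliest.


Activity 5 starts after activities 1 through 4 complete.
Predecessor durations: [4, 5, 3, 3]
ES = 4 + 5 + 3 + 3 = 15

15


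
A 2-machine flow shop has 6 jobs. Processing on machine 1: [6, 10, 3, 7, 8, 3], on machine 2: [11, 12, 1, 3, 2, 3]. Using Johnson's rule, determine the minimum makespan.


Apply Johnson's rule:
  Group 1 (a <= b): [(6, 3, 3), (1, 6, 11), (2, 10, 12)]
  Group 2 (a > b): [(4, 7, 3), (5, 8, 2), (3, 3, 1)]
Optimal job order: [6, 1, 2, 4, 5, 3]
Schedule:
  Job 6: M1 done at 3, M2 done at 6
  Job 1: M1 done at 9, M2 done at 20
  Job 2: M1 done at 19, M2 done at 32
  Job 4: M1 done at 26, M2 done at 35
  Job 5: M1 done at 34, M2 done at 37
  Job 3: M1 done at 37, M2 done at 38
Makespan = 38

38


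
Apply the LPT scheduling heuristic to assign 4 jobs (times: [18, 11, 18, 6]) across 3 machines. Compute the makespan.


Sort jobs in decreasing order (LPT): [18, 18, 11, 6]
Assign each job to the least loaded machine:
  Machine 1: jobs [18], load = 18
  Machine 2: jobs [18], load = 18
  Machine 3: jobs [11, 6], load = 17
Makespan = max load = 18

18


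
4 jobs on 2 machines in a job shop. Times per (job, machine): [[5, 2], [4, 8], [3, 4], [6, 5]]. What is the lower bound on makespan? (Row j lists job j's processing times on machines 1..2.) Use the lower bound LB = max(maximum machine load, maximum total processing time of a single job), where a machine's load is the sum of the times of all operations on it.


Machine loads:
  Machine 1: 5 + 4 + 3 + 6 = 18
  Machine 2: 2 + 8 + 4 + 5 = 19
Max machine load = 19
Job totals:
  Job 1: 7
  Job 2: 12
  Job 3: 7
  Job 4: 11
Max job total = 12
Lower bound = max(19, 12) = 19

19


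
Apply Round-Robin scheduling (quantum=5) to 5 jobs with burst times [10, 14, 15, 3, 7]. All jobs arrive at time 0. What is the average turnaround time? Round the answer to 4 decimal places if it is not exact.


Time quantum = 5
Execution trace:
  J1 runs 5 units, time = 5
  J2 runs 5 units, time = 10
  J3 runs 5 units, time = 15
  J4 runs 3 units, time = 18
  J5 runs 5 units, time = 23
  J1 runs 5 units, time = 28
  J2 runs 5 units, time = 33
  J3 runs 5 units, time = 38
  J5 runs 2 units, time = 40
  J2 runs 4 units, time = 44
  J3 runs 5 units, time = 49
Finish times: [28, 44, 49, 18, 40]
Average turnaround = 179/5 = 35.8

35.8


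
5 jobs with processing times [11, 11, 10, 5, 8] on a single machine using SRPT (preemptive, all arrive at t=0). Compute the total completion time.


Since all jobs arrive at t=0, SRPT equals SPT ordering.
SPT order: [5, 8, 10, 11, 11]
Completion times:
  Job 1: p=5, C=5
  Job 2: p=8, C=13
  Job 3: p=10, C=23
  Job 4: p=11, C=34
  Job 5: p=11, C=45
Total completion time = 5 + 13 + 23 + 34 + 45 = 120

120


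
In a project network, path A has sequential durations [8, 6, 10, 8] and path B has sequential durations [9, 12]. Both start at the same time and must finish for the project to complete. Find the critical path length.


Path A total = 8 + 6 + 10 + 8 = 32
Path B total = 9 + 12 = 21
Critical path = longest path = max(32, 21) = 32

32


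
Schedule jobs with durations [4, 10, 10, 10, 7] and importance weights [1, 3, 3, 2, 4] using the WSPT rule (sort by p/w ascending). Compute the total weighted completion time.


Compute p/w ratios and sort ascending (WSPT): [(7, 4), (10, 3), (10, 3), (4, 1), (10, 2)]
Compute weighted completion times:
  Job (p=7,w=4): C=7, w*C=4*7=28
  Job (p=10,w=3): C=17, w*C=3*17=51
  Job (p=10,w=3): C=27, w*C=3*27=81
  Job (p=4,w=1): C=31, w*C=1*31=31
  Job (p=10,w=2): C=41, w*C=2*41=82
Total weighted completion time = 273

273


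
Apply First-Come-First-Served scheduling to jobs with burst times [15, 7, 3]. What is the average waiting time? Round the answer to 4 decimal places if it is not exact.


FCFS order (as given): [15, 7, 3]
Waiting times:
  Job 1: wait = 0
  Job 2: wait = 15
  Job 3: wait = 22
Sum of waiting times = 37
Average waiting time = 37/3 = 12.3333

12.3333


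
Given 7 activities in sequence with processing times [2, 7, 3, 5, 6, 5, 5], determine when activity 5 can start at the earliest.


Activity 5 starts after activities 1 through 4 complete.
Predecessor durations: [2, 7, 3, 5]
ES = 2 + 7 + 3 + 5 = 17

17


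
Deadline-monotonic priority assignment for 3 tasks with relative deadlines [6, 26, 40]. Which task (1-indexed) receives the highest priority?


Sort tasks by relative deadline (ascending):
  Task 1: deadline = 6
  Task 2: deadline = 26
  Task 3: deadline = 40
Priority order (highest first): [1, 2, 3]
Highest priority task = 1

1


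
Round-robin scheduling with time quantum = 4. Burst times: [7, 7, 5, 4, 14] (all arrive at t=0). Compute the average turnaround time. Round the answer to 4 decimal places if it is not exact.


Time quantum = 4
Execution trace:
  J1 runs 4 units, time = 4
  J2 runs 4 units, time = 8
  J3 runs 4 units, time = 12
  J4 runs 4 units, time = 16
  J5 runs 4 units, time = 20
  J1 runs 3 units, time = 23
  J2 runs 3 units, time = 26
  J3 runs 1 units, time = 27
  J5 runs 4 units, time = 31
  J5 runs 4 units, time = 35
  J5 runs 2 units, time = 37
Finish times: [23, 26, 27, 16, 37]
Average turnaround = 129/5 = 25.8

25.8


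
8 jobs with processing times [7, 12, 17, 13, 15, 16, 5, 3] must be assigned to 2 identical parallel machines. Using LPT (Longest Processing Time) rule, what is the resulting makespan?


Sort jobs in decreasing order (LPT): [17, 16, 15, 13, 12, 7, 5, 3]
Assign each job to the least loaded machine:
  Machine 1: jobs [17, 13, 12, 3], load = 45
  Machine 2: jobs [16, 15, 7, 5], load = 43
Makespan = max load = 45

45


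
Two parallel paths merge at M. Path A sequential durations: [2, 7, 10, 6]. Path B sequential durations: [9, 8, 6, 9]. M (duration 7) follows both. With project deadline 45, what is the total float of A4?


Forward pass: ES(A4) = sum of predecessors on chain A = 19
EF = ES + duration = 19 + 6 = 25
Backward pass: LF(M) = deadline = 45; LS(M) = 45 - 7 = 38
LF(A4) = LS(M) - sum(successors on chain A) = 38 - 0 = 38
LS = LF - duration = 38 - 6 = 32
Total float = LS - ES = 32 - 19 = 13

13


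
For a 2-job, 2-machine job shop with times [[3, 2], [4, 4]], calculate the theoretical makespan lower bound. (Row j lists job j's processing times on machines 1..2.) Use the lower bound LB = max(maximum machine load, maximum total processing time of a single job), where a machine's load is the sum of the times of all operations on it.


Machine loads:
  Machine 1: 3 + 4 = 7
  Machine 2: 2 + 4 = 6
Max machine load = 7
Job totals:
  Job 1: 5
  Job 2: 8
Max job total = 8
Lower bound = max(7, 8) = 8

8


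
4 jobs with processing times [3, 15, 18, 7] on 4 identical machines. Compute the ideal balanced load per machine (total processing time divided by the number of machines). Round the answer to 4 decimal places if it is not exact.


Total processing time = 3 + 15 + 18 + 7 = 43
Number of machines = 4
Ideal balanced load = 43 / 4 = 10.75

10.75


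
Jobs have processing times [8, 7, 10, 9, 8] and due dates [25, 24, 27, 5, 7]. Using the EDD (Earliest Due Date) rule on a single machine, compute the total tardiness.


Sort by due date (EDD order): [(9, 5), (8, 7), (7, 24), (8, 25), (10, 27)]
Compute completion times and tardiness:
  Job 1: p=9, d=5, C=9, tardiness=max(0,9-5)=4
  Job 2: p=8, d=7, C=17, tardiness=max(0,17-7)=10
  Job 3: p=7, d=24, C=24, tardiness=max(0,24-24)=0
  Job 4: p=8, d=25, C=32, tardiness=max(0,32-25)=7
  Job 5: p=10, d=27, C=42, tardiness=max(0,42-27)=15
Total tardiness = 36

36


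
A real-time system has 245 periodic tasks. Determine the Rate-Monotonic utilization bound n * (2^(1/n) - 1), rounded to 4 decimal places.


Compute 2^(1/245) = 1.0028331781
Subtract 1: 1.0028331781 - 1 = 0.0028331781
Multiply by n: 245 * 0.0028331781 = 0.6941286345
Round to 4 dp: 0.6941

0.6941


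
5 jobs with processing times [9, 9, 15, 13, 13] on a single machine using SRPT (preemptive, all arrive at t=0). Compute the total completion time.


Since all jobs arrive at t=0, SRPT equals SPT ordering.
SPT order: [9, 9, 13, 13, 15]
Completion times:
  Job 1: p=9, C=9
  Job 2: p=9, C=18
  Job 3: p=13, C=31
  Job 4: p=13, C=44
  Job 5: p=15, C=59
Total completion time = 9 + 18 + 31 + 44 + 59 = 161

161


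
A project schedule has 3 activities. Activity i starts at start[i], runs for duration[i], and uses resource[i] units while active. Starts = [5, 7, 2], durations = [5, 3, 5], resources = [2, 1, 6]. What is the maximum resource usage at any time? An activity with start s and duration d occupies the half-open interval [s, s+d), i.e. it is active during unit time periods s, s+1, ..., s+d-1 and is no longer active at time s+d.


Each activity i is active on [start_i, start_i + duration_i).
Compute total resource usage per time slot:
  t=0: active resources = [], total = 0
  t=1: active resources = [], total = 0
  t=2: active resources = [6], total = 6
  t=3: active resources = [6], total = 6
  t=4: active resources = [6], total = 6
  t=5: active resources = [2, 6], total = 8
  t=6: active resources = [2, 6], total = 8
  t=7: active resources = [2, 1], total = 3
  t=8: active resources = [2, 1], total = 3
  t=9: active resources = [2, 1], total = 3
Peak resource demand = 8

8


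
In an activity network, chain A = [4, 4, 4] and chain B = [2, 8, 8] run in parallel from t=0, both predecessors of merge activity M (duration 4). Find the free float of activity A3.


ES(A3) = sum of predecessors on chain A = 8
EF(A3) = ES + duration = 8 + 4 = 12
Successor of A3 is M. ES(M) = max(sum(A), sum(B)) = max(12, 18) = 18
Free float = ES(successor) - EF(current) = 18 - 12 = 6

6


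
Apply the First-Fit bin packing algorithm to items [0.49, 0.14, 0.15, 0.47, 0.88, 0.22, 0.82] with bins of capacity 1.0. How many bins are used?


Place items sequentially using First-Fit:
  Item 0.49 -> new Bin 1
  Item 0.14 -> Bin 1 (now 0.63)
  Item 0.15 -> Bin 1 (now 0.78)
  Item 0.47 -> new Bin 2
  Item 0.88 -> new Bin 3
  Item 0.22 -> Bin 1 (now 1.0)
  Item 0.82 -> new Bin 4
Total bins used = 4

4


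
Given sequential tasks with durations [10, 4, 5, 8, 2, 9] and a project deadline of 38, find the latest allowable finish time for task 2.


LF(activity 2) = deadline - sum of successor durations
Successors: activities 3 through 6 with durations [5, 8, 2, 9]
Sum of successor durations = 24
LF = 38 - 24 = 14

14


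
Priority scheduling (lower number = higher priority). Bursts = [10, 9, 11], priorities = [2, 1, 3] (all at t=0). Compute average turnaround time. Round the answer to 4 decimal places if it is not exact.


Sort by priority (ascending = highest first):
Order: [(1, 9), (2, 10), (3, 11)]
Completion times:
  Priority 1, burst=9, C=9
  Priority 2, burst=10, C=19
  Priority 3, burst=11, C=30
Average turnaround = 58/3 = 19.3333

19.3333


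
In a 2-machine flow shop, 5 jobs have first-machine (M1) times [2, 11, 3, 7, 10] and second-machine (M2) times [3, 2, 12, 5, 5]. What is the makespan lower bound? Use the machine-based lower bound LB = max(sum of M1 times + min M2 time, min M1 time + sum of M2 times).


LB1 = sum(M1 times) + min(M2 times) = 33 + 2 = 35
LB2 = min(M1 times) + sum(M2 times) = 2 + 27 = 29
Lower bound = max(LB1, LB2) = max(35, 29) = 35

35


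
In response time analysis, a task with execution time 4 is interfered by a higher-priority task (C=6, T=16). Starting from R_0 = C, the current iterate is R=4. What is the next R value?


R_next = C + ceil(R_prev / T_hp) * C_hp
ceil(4 / 16) = ceil(0.25) = 1
Interference = 1 * 6 = 6
R_next = 4 + 6 = 10

10


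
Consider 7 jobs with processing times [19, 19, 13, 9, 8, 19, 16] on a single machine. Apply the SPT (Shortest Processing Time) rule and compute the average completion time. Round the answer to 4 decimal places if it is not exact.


Sort jobs by processing time (SPT order): [8, 9, 13, 16, 19, 19, 19]
Compute completion times sequentially:
  Job 1: processing = 8, completes at 8
  Job 2: processing = 9, completes at 17
  Job 3: processing = 13, completes at 30
  Job 4: processing = 16, completes at 46
  Job 5: processing = 19, completes at 65
  Job 6: processing = 19, completes at 84
  Job 7: processing = 19, completes at 103
Sum of completion times = 353
Average completion time = 353/7 = 50.4286

50.4286


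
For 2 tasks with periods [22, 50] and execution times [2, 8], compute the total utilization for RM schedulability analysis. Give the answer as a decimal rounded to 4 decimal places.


Compute individual utilizations (exact fractions):
  Task 1: C/T = 2/22 = 1/11 (approx. 0.0909)
  Task 2: C/T = 8/50 = 4/25 (approx. 0.16)
Total utilization U = 1/11 + 4/25 = 69/275
Rounded to 4 decimal places: U = 0.2509
RM (Liu & Layland) bound for 2 tasks = 0.828427; compare with U = 69/275 (approx. 0.250909)
U <= bound, so schedulable by RM sufficient condition.

0.2509


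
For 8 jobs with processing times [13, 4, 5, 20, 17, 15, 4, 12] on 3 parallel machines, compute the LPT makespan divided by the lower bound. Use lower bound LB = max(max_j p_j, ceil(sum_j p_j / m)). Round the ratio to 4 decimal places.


LPT order: [20, 17, 15, 13, 12, 5, 4, 4]
Machine loads after assignment: [29, 29, 32]
LPT makespan = 32
Lower bound = max(max_job, ceil(total/3)) = max(20, 30) = 30
Ratio = 32 / 30 = 1.0667

1.0667


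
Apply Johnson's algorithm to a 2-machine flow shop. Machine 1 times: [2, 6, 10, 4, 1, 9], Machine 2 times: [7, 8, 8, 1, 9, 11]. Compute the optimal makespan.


Apply Johnson's rule:
  Group 1 (a <= b): [(5, 1, 9), (1, 2, 7), (2, 6, 8), (6, 9, 11)]
  Group 2 (a > b): [(3, 10, 8), (4, 4, 1)]
Optimal job order: [5, 1, 2, 6, 3, 4]
Schedule:
  Job 5: M1 done at 1, M2 done at 10
  Job 1: M1 done at 3, M2 done at 17
  Job 2: M1 done at 9, M2 done at 25
  Job 6: M1 done at 18, M2 done at 36
  Job 3: M1 done at 28, M2 done at 44
  Job 4: M1 done at 32, M2 done at 45
Makespan = 45

45


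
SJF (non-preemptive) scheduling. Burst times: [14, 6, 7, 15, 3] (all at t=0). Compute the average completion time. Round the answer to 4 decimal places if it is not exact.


SJF order (ascending): [3, 6, 7, 14, 15]
Completion times:
  Job 1: burst=3, C=3
  Job 2: burst=6, C=9
  Job 3: burst=7, C=16
  Job 4: burst=14, C=30
  Job 5: burst=15, C=45
Average completion = 103/5 = 20.6

20.6


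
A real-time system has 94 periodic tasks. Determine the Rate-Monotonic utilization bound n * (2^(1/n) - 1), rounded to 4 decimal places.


Compute 2^(1/94) = 1.0074011604
Subtract 1: 1.0074011604 - 1 = 0.0074011604
Multiply by n: 94 * 0.0074011604 = 0.6957090776
Round to 4 dp: 0.6957

0.6957


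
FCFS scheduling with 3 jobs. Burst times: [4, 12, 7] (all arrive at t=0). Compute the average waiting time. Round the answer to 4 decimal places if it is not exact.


FCFS order (as given): [4, 12, 7]
Waiting times:
  Job 1: wait = 0
  Job 2: wait = 4
  Job 3: wait = 16
Sum of waiting times = 20
Average waiting time = 20/3 = 6.6667

6.6667


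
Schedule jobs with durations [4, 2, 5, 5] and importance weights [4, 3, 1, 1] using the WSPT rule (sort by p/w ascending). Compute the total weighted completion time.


Compute p/w ratios and sort ascending (WSPT): [(2, 3), (4, 4), (5, 1), (5, 1)]
Compute weighted completion times:
  Job (p=2,w=3): C=2, w*C=3*2=6
  Job (p=4,w=4): C=6, w*C=4*6=24
  Job (p=5,w=1): C=11, w*C=1*11=11
  Job (p=5,w=1): C=16, w*C=1*16=16
Total weighted completion time = 57

57


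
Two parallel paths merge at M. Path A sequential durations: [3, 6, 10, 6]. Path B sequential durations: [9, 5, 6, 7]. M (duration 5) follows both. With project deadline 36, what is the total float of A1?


Forward pass: ES(A1) = sum of predecessors on chain A = 0
EF = ES + duration = 0 + 3 = 3
Backward pass: LF(M) = deadline = 36; LS(M) = 36 - 5 = 31
LF(A1) = LS(M) - sum(successors on chain A) = 31 - 22 = 9
LS = LF - duration = 9 - 3 = 6
Total float = LS - ES = 6 - 0 = 6

6


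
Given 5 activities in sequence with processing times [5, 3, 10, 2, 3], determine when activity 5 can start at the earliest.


Activity 5 starts after activities 1 through 4 complete.
Predecessor durations: [5, 3, 10, 2]
ES = 5 + 3 + 10 + 2 = 20

20


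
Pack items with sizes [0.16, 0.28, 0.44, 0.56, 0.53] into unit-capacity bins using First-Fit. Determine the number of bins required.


Place items sequentially using First-Fit:
  Item 0.16 -> new Bin 1
  Item 0.28 -> Bin 1 (now 0.44)
  Item 0.44 -> Bin 1 (now 0.88)
  Item 0.56 -> new Bin 2
  Item 0.53 -> new Bin 3
Total bins used = 3

3


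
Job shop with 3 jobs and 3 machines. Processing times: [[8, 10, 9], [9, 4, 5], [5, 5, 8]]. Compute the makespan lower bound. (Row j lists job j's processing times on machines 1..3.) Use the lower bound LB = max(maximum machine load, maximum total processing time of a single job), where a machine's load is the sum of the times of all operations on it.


Machine loads:
  Machine 1: 8 + 9 + 5 = 22
  Machine 2: 10 + 4 + 5 = 19
  Machine 3: 9 + 5 + 8 = 22
Max machine load = 22
Job totals:
  Job 1: 27
  Job 2: 18
  Job 3: 18
Max job total = 27
Lower bound = max(22, 27) = 27

27


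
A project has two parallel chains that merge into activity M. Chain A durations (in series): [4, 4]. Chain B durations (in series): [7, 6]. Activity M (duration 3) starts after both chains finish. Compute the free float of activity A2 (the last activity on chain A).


ES(A2) = sum of predecessors on chain A = 4
EF(A2) = ES + duration = 4 + 4 = 8
Successor of A2 is M. ES(M) = max(sum(A), sum(B)) = max(8, 13) = 13
Free float = ES(successor) - EF(current) = 13 - 8 = 5

5


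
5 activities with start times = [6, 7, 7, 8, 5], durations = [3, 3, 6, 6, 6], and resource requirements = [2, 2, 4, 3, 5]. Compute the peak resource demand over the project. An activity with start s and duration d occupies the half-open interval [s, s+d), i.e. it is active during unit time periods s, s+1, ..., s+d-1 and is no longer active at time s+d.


Each activity i is active on [start_i, start_i + duration_i).
Compute total resource usage per time slot:
  t=0: active resources = [], total = 0
  t=1: active resources = [], total = 0
  t=2: active resources = [], total = 0
  t=3: active resources = [], total = 0
  t=4: active resources = [], total = 0
  t=5: active resources = [5], total = 5
  t=6: active resources = [2, 5], total = 7
  t=7: active resources = [2, 2, 4, 5], total = 13
  t=8: active resources = [2, 2, 4, 3, 5], total = 16
  t=9: active resources = [2, 4, 3, 5], total = 14
  t=10: active resources = [4, 3, 5], total = 12
  t=11: active resources = [4, 3], total = 7
  t=12: active resources = [4, 3], total = 7
  t=13: active resources = [3], total = 3
Peak resource demand = 16

16


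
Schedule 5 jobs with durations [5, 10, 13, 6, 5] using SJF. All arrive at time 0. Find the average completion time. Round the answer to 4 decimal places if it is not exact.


SJF order (ascending): [5, 5, 6, 10, 13]
Completion times:
  Job 1: burst=5, C=5
  Job 2: burst=5, C=10
  Job 3: burst=6, C=16
  Job 4: burst=10, C=26
  Job 5: burst=13, C=39
Average completion = 96/5 = 19.2

19.2


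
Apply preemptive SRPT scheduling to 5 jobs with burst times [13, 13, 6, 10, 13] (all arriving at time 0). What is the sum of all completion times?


Since all jobs arrive at t=0, SRPT equals SPT ordering.
SPT order: [6, 10, 13, 13, 13]
Completion times:
  Job 1: p=6, C=6
  Job 2: p=10, C=16
  Job 3: p=13, C=29
  Job 4: p=13, C=42
  Job 5: p=13, C=55
Total completion time = 6 + 16 + 29 + 42 + 55 = 148

148


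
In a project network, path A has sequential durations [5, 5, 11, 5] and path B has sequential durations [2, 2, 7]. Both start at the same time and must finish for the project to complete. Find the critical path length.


Path A total = 5 + 5 + 11 + 5 = 26
Path B total = 2 + 2 + 7 = 11
Critical path = longest path = max(26, 11) = 26

26


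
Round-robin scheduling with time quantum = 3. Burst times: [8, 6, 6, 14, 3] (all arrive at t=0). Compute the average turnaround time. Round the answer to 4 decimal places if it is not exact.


Time quantum = 3
Execution trace:
  J1 runs 3 units, time = 3
  J2 runs 3 units, time = 6
  J3 runs 3 units, time = 9
  J4 runs 3 units, time = 12
  J5 runs 3 units, time = 15
  J1 runs 3 units, time = 18
  J2 runs 3 units, time = 21
  J3 runs 3 units, time = 24
  J4 runs 3 units, time = 27
  J1 runs 2 units, time = 29
  J4 runs 3 units, time = 32
  J4 runs 3 units, time = 35
  J4 runs 2 units, time = 37
Finish times: [29, 21, 24, 37, 15]
Average turnaround = 126/5 = 25.2

25.2


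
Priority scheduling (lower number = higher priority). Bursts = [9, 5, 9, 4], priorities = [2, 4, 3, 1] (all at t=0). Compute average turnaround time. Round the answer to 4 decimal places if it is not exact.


Sort by priority (ascending = highest first):
Order: [(1, 4), (2, 9), (3, 9), (4, 5)]
Completion times:
  Priority 1, burst=4, C=4
  Priority 2, burst=9, C=13
  Priority 3, burst=9, C=22
  Priority 4, burst=5, C=27
Average turnaround = 66/4 = 16.5

16.5


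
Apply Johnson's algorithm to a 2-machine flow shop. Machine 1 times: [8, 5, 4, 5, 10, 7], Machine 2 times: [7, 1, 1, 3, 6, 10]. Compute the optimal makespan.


Apply Johnson's rule:
  Group 1 (a <= b): [(6, 7, 10)]
  Group 2 (a > b): [(1, 8, 7), (5, 10, 6), (4, 5, 3), (2, 5, 1), (3, 4, 1)]
Optimal job order: [6, 1, 5, 4, 2, 3]
Schedule:
  Job 6: M1 done at 7, M2 done at 17
  Job 1: M1 done at 15, M2 done at 24
  Job 5: M1 done at 25, M2 done at 31
  Job 4: M1 done at 30, M2 done at 34
  Job 2: M1 done at 35, M2 done at 36
  Job 3: M1 done at 39, M2 done at 40
Makespan = 40

40


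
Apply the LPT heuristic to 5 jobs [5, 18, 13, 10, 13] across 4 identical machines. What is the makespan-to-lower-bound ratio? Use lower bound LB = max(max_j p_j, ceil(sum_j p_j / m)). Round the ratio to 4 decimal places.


LPT order: [18, 13, 13, 10, 5]
Machine loads after assignment: [18, 13, 13, 15]
LPT makespan = 18
Lower bound = max(max_job, ceil(total/4)) = max(18, 15) = 18
Ratio = 18 / 18 = 1.0

1.0


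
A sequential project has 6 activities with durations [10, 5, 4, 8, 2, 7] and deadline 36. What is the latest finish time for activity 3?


LF(activity 3) = deadline - sum of successor durations
Successors: activities 4 through 6 with durations [8, 2, 7]
Sum of successor durations = 17
LF = 36 - 17 = 19

19


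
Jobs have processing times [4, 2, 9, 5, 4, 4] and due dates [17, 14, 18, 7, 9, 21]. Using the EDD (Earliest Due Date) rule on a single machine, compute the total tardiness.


Sort by due date (EDD order): [(5, 7), (4, 9), (2, 14), (4, 17), (9, 18), (4, 21)]
Compute completion times and tardiness:
  Job 1: p=5, d=7, C=5, tardiness=max(0,5-7)=0
  Job 2: p=4, d=9, C=9, tardiness=max(0,9-9)=0
  Job 3: p=2, d=14, C=11, tardiness=max(0,11-14)=0
  Job 4: p=4, d=17, C=15, tardiness=max(0,15-17)=0
  Job 5: p=9, d=18, C=24, tardiness=max(0,24-18)=6
  Job 6: p=4, d=21, C=28, tardiness=max(0,28-21)=7
Total tardiness = 13

13


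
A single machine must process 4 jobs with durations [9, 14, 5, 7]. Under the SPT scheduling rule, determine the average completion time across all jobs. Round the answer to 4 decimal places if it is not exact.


Sort jobs by processing time (SPT order): [5, 7, 9, 14]
Compute completion times sequentially:
  Job 1: processing = 5, completes at 5
  Job 2: processing = 7, completes at 12
  Job 3: processing = 9, completes at 21
  Job 4: processing = 14, completes at 35
Sum of completion times = 73
Average completion time = 73/4 = 18.25

18.25
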